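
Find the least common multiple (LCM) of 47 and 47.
47

First find GCD(47, 47) using the Euclidean algorithm:
47 = 1 × 47 + 0
GCD(47, 47) = 47

LCM formula: LCM(a, b) = (a × b) / GCD(a, b)
LCM(47, 47) = (47 × 47) / 47
LCM(47, 47) = 2209 / 47
LCM(47, 47) = 47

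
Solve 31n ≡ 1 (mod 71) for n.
55

Using Extended Euclidean Algorithm:
gcd(31, 71) = 1
Bezout coefficients: 31 × -16 + 71 × 7 = 1
So 31 × -16 ≡ 1 (mod 71)
The inverse is -16 mod 71 = 55
Verification: 31 × 55 = 1705 = 24 × 71 + 1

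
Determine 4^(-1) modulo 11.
4^(-1) ≡ 3 (mod 11). Verification: 4 × 3 = 12 ≡ 1 (mod 11)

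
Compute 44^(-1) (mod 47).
31

Using Extended Euclidean Algorithm:
gcd(44, 47) = 1
Bezout coefficients: 44 × -16 + 47 × 15 = 1
So 44 × -16 ≡ 1 (mod 47)
The inverse is -16 mod 47 = 31
Verification: 44 × 31 = 1364 = 29 × 47 + 1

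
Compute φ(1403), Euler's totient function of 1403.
1320

Prime factorization: 1403 = 23 × 61
Using the formula φ(n) = n × Π(1 - 1/p) for each prime factor p:
φ(1403) = 1403 × (1 - 1/23) × (1 - 1/61)
φ(1403) = 1320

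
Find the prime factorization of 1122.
2 × 3 × 11 × 17

Divide by primes starting from smallest:
1122 ÷ 2 = 561
561 ÷ 3 = 187
187 ÷ 11 = 17
17 ÷ 17 = 1

1122 = 2 × 3 × 11 × 17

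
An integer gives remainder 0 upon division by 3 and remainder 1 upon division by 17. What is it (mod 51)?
M = 3 × 17 = 51. M₁ = 17, y₁ ≡ 2 (mod 3). M₂ = 3, y₂ ≡ 6 (mod 17). t = 0×17×2 + 1×3×6 ≡ 18 (mod 51). The smallest positive such number is 18.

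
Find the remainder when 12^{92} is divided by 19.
By Fermat: 12^{18} ≡ 1 (mod 19). 92 = 5×18 + 2. So 12^{92} ≡ 12^{2} ≡ 11 (mod 19)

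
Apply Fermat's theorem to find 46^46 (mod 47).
By Fermat's Little Theorem, 46^{46} ≡ 1 (mod 47) since 47 is prime and gcd(46, 47) = 1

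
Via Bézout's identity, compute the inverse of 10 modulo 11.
Extended GCD: 10(-1) + 11(1) = 1. So 10^(-1) ≡ 10 ≡ 10 (mod 11). Verify: 10 × 10 = 100 ≡ 1 (mod 11)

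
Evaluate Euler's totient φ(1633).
1540

Prime factorization: 1633 = 23 × 71
Using the formula φ(n) = n × Π(1 - 1/p) for each prime factor p:
φ(1633) = 1633 × (1 - 1/23) × (1 - 1/71)
φ(1633) = 1540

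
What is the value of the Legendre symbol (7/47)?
(7/47) = 7^{23} mod 47 = 1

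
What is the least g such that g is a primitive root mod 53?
p - 1 = 52 has prime divisors 2, 13. h is a primitive root mod 53 iff h^(52/q) ≢ 1 (mod 53) for each such q.
h = 2: 2^26 ≡ 52, 2^4 ≡ 16 (mod 53); none is 1, so 2 has order 52 and is a primitive root.
The smallest primitive root mod 53 is g = 2.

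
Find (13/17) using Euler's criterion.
(13/17) = 13^{8} mod 17 = 1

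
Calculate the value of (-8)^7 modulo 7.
(-8) ≡ 6 (mod 7). 7 = 4 + 2 + 1 (binary 111). Repeated squaring mod 7: 6^1 ≡ 6; 6^2 ≡ 6² = 36 ≡ 1; 6^4 ≡ 1² = 1 ≡ 1. Multiply: (-8)^7 ≡ 6^4 × 6^2 × 6^1 ≡ 1 × 1 × 6 (mod 7): 1 × 1 = 1 ≡ 1; 1 × 6 = 6 ≡ 6. So (-8)^7 ≡ 6 (mod 7).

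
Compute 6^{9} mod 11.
2

Using successive squaring:
Binary expansion of 9: 1001
Powers of 6 mod 11 (each is the square of the previous):
  6^1 ≡ 6 (mod 11)
  6^2 ≡ 6² = 36 ≡ 3 (mod 11)
  6^4 ≡ 3² = 9 ≡ 9 (mod 11)
  6^8 ≡ 9² = 81 ≡ 4 (mod 11)
9 = 8 + 1, so 6^9 = 6^8 × 6^1 ≡ 4 × 6 (mod 11)
Multiplying step by step:
  4 × 6 = 24 ≡ 2 (mod 11)
Result: 6^9 ≡ 2 (mod 11)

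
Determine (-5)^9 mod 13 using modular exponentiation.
(-5) ≡ 8 (mod 13). 9 = 8 + 1 (binary 1001). Repeated squaring mod 13: 8^1 ≡ 8; 8^2 ≡ 8² = 64 ≡ 12; 8^4 ≡ 12² = 144 ≡ 1; 8^8 ≡ 1² = 1 ≡ 1. Multiply: (-5)^9 ≡ 8^8 × 8^1 ≡ 1 × 8 (mod 13): 1 × 8 = 8 ≡ 8. So (-5)^9 ≡ 8 (mod 13).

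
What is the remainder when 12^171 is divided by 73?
Using Fermat: 12^{72} ≡ 1 (mod 73). 171 ≡ 27 (mod 72). So 12^{171} ≡ 12^{27} ≡ 27 (mod 73)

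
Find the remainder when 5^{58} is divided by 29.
By Fermat: 5^{28} ≡ 1 (mod 29). 58 = 2×28 + 2. So 5^{58} ≡ 5^{2} ≡ 25 (mod 29)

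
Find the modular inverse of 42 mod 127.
42^(-1) ≡ 124 (mod 127). Verification: 42 × 124 = 5208 ≡ 1 (mod 127)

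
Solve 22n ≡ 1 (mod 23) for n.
22^(-1) ≡ 22 (mod 23). Verification: 22 × 22 = 484 ≡ 1 (mod 23)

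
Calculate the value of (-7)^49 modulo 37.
Using Fermat: (-7)^{36} ≡ 1 (mod 37). 49 ≡ 13 (mod 36). So (-7)^{49} ≡ (-7)^{13} ≡ 4 (mod 37)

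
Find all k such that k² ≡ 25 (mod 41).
The square roots of 25 mod 41 are 36 and 5. Verify: 36² = 1296 ≡ 25 (mod 41)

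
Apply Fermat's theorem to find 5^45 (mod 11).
By Fermat: 5^{10} ≡ 1 (mod 11). 45 = 4×10 + 5. So 5^{45} ≡ 5^{5} ≡ 1 (mod 11)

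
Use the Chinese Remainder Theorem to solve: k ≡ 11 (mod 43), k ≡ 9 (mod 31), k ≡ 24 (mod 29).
37550

Using the Chinese Remainder Theorem:
M = product of moduli = 38657
For equation 1: M_1 = 899, 899 ≡ 39 (mod 43), inverse of 899 mod 43 is 32 (check: 39 × 32 = 1248 ≡ 1 (mod 43))
For equation 2: M_2 = 1247, 1247 ≡ 7 (mod 31), inverse of 1247 mod 31 is 9 (check: 7 × 9 = 63 ≡ 1 (mod 31))
For equation 3: M_3 = 1333, 1333 ≡ 28 (mod 29), inverse of 1333 mod 29 is 28 (check: 28 × 28 = 784 ≡ 1 (mod 29))
Combine: k ≡ Σ r_i×M_i×(M_i⁻¹ mod m_i) = 11×899×32 + 9×1247×9 + 24×1333×28 = 316448 + 101007 + 895776 = 1313231
1313231 mod 38657 = 37550
k ≡ 37550 (mod 38657)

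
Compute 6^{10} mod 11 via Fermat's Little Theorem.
1

By Fermat's Little Theorem, a^(p-1) ≡ 1 (mod p) for prime p and gcd(a, p) = 1
Here p = 11, so 6^10 ≡ 1 (mod 11)
We can reduce the exponent: 10 mod 10 = 0
So 6^10 ≡ 6^0 (mod 11)
Computing: 6^0 mod 11 = 1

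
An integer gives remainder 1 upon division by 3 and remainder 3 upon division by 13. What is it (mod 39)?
M = 3 × 13 = 39. M₁ = 13, y₁ ≡ 1 (mod 3). M₂ = 3, y₂ ≡ 9 (mod 13). x = 1×13×1 + 3×3×9 ≡ 16 (mod 39). The smallest positive such number is 16.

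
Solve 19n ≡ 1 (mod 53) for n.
14

Using Extended Euclidean Algorithm:
gcd(19, 53) = 1
Bezout coefficients: 19 × 14 + 53 × -5 = 1
So 19 × 14 ≡ 1 (mod 53)
The inverse is 14 mod 53 = 14
Verification: 19 × 14 = 266 = 5 × 53 + 1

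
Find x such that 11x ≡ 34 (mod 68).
34

Since gcd(11, 68) = 1 divides 34, a solution exists.
Multiply both sides by the inverse of 11 mod 68:
  11^(-1) mod 68 = 31
  x ≡ 31 × 34 ≡ 1054 ≡ 34 (mod 68)
Verification: 11 × 34 = 374 = 5 × 68 + 34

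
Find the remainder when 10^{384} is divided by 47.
By Fermat: 10^{46} ≡ 1 (mod 47). 384 = 8×46 + 16. So 10^{384} ≡ 10^{16} ≡ 24 (mod 47)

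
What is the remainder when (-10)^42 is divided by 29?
Using Fermat: (-10)^{28} ≡ 1 (mod 29). 42 ≡ 14 (mod 28). So (-10)^{42} ≡ (-10)^{14} ≡ 28 (mod 29)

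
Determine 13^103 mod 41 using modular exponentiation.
Using Fermat: 13^{40} ≡ 1 (mod 41). 103 ≡ 23 (mod 40). So 13^{103} ≡ 13^{23} ≡ 17 (mod 41)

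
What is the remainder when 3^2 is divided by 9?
2 = 2 (binary 10). Repeated squaring mod 9: 3^1 ≡ 3; 3^2 ≡ 3² = 9 ≡ 0. So 3^2 ≡ 0 (mod 9).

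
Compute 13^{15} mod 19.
8

Using successive squaring:
Binary expansion of 15: 1111
Powers of 13 mod 19 (each is the square of the previous):
  13^1 ≡ 13 (mod 19)
  13^2 ≡ 13² = 169 ≡ 17 (mod 19)
  13^4 ≡ 17² = 289 ≡ 4 (mod 19)
  13^8 ≡ 4² = 16 ≡ 16 (mod 19)
15 = 8 + 4 + 2 + 1, so 13^15 = 13^8 × 13^4 × 13^2 × 13^1 ≡ 16 × 4 × 17 × 13 (mod 19)
Multiplying step by step:
  16 × 4 = 64 ≡ 7 (mod 19)
  7 × 17 = 119 ≡ 5 (mod 19)
  5 × 13 = 65 ≡ 8 (mod 19)
Result: 13^15 ≡ 8 (mod 19)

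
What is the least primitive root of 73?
5

A primitive root g modulo p has order p-1 = 72
Prime divisors of 72: [2, 3]
g is a primitive root iff g^(72/q) ≢ 1 (mod 73) for each prime divisor q
Testing small values:
  g = 2: 2^36 ≡ 1, 2^24 ≡ 64 (mod 73) → 2^36 ≡ 1, not primitive root
  g = 3: 3^36 ≡ 1, 3^24 ≡ 1 (mod 73) → 3^36 ≡ 1, not primitive root
  g = 4: 4^36 ≡ 1, 4^24 ≡ 8 (mod 73) → 4^36 ≡ 1, not primitive root
  g = 5: 5^36 ≡ 72, 5^24 ≡ 8 (mod 73) → none is 1, primitive root!
The smallest primitive root is 5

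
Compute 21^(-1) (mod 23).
21^(-1) ≡ 11 (mod 23). Verification: 21 × 11 = 231 ≡ 1 (mod 23)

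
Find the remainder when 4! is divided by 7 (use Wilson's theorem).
(6)! = (4)! × (5) × (6) ≡ -1 (mod 7). So (4)! ≡ -1 × [(6)(5)]^(-1) ≡ 3 (mod 7)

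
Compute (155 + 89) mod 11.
2

(155 + 89) = 244
244 mod 11 = 2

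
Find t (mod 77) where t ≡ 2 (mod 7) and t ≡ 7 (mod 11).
M = 7 × 11 = 77. M₁ = 11, y₁ ≡ 2 (mod 7). M₂ = 7, y₂ ≡ 8 (mod 11). t = 2×11×2 + 7×7×8 ≡ 51 (mod 77)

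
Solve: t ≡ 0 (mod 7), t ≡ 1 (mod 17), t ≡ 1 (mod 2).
M = 7 × 17 × 2 = 238. M₁ = 34, y₁ ≡ 6 (mod 7). M₂ = 14, y₂ ≡ 11 (mod 17). M₃ = 119, y₃ ≡ 1 (mod 2). t = 0×34×6 + 1×14×11 + 1×119×1 ≡ 35 (mod 238)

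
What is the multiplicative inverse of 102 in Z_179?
102^(-1) ≡ 86 (mod 179). Verification: 102 × 86 = 8772 ≡ 1 (mod 179)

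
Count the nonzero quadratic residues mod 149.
For prime 149, there are (p-1)/2 = (149-1)/2 = 74 quadratic residues (excluding 0).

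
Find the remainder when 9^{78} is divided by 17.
By Fermat: 9^{16} ≡ 1 (mod 17). 78 = 4×16 + 14. So 9^{78} ≡ 9^{14} ≡ 4 (mod 17)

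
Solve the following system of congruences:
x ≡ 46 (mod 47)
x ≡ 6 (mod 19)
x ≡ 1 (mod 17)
9164

Using the Chinese Remainder Theorem:
M = product of moduli = 15181
For equation 1: M_1 = 323, 323 ≡ 41 (mod 47), inverse of 323 mod 47 is 39 (check: 41 × 39 = 1599 ≡ 1 (mod 47))
For equation 2: M_2 = 799, 799 ≡ 1 (mod 19), inverse of 799 mod 19 is 1 (check: 1 × 1 = 1 ≡ 1 (mod 19))
For equation 3: M_3 = 893, 893 ≡ 9 (mod 17), inverse of 893 mod 17 is 2 (check: 9 × 2 = 18 ≡ 1 (mod 17))
Combine: x ≡ Σ r_i×M_i×(M_i⁻¹ mod m_i) = 46×323×39 + 6×799×1 + 1×893×2 = 579462 + 4794 + 1786 = 586042
586042 mod 15181 = 9164
x ≡ 9164 (mod 15181)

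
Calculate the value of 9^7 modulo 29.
7 = 4 + 2 + 1 (binary 111). Repeated squaring mod 29: 9^1 ≡ 9; 9^2 ≡ 9² = 81 ≡ 23; 9^4 ≡ 23² = 529 ≡ 7. Multiply: 9^7 = 9^4 × 9^2 × 9^1 ≡ 7 × 23 × 9 (mod 29): 7 × 23 = 161 ≡ 16; 16 × 9 = 144 ≡ 28. So 9^7 ≡ 28 (mod 29).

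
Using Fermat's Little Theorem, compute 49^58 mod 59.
By Fermat's Little Theorem, 49^{58} ≡ 1 (mod 59) since 59 is prime and gcd(49, 59) = 1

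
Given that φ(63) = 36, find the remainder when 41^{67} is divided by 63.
By Euler: 41^{36} ≡ 1 (mod 63) since gcd(41, 63) = 1. 67 = 1×36 + 31. So 41^{67} ≡ 41^{31} ≡ 41 (mod 63)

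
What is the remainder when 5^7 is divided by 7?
7 = 4 + 2 + 1 (binary 111). Repeated squaring mod 7: 5^1 ≡ 5; 5^2 ≡ 5² = 25 ≡ 4; 5^4 ≡ 4² = 16 ≡ 2. Multiply: 5^7 = 5^4 × 5^2 × 5^1 ≡ 2 × 4 × 5 (mod 7): 2 × 4 = 8 ≡ 1; 1 × 5 = 5 ≡ 5. So 5^7 ≡ 5 (mod 7).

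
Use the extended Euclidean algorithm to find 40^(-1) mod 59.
Extended GCD: 40(-28) + 59(19) = 1. So 40^(-1) ≡ 31 ≡ 31 (mod 59). Verify: 40 × 31 = 1240 ≡ 1 (mod 59)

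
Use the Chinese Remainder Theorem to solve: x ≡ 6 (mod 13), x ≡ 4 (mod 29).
149

Using the Chinese Remainder Theorem:
M = product of moduli = 377
For equation 1: M_1 = 29, 29 ≡ 3 (mod 13), inverse of 29 mod 13 is 9 (check: 3 × 9 = 27 ≡ 1 (mod 13))
For equation 2: M_2 = 13, 13 ≡ 13 (mod 29), inverse of 13 mod 29 is 9 (check: 13 × 9 = 117 ≡ 1 (mod 29))
Combine: x ≡ Σ r_i×M_i×(M_i⁻¹ mod m_i) = 6×29×9 + 4×13×9 = 1566 + 468 = 2034
2034 mod 377 = 149
x ≡ 149 (mod 377)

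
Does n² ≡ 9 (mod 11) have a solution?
By Euler's criterion: 9^{5} ≡ 1 (mod 11). Since this equals 1, 9 is a QR.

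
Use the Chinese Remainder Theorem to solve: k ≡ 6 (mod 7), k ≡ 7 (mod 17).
41

Using the Chinese Remainder Theorem:
M = product of moduli = 119
For equation 1: M_1 = 17, 17 ≡ 3 (mod 7), inverse of 17 mod 7 is 5 (check: 3 × 5 = 15 ≡ 1 (mod 7))
For equation 2: M_2 = 7, 7 ≡ 7 (mod 17), inverse of 7 mod 17 is 5 (check: 7 × 5 = 35 ≡ 1 (mod 17))
Combine: k ≡ Σ r_i×M_i×(M_i⁻¹ mod m_i) = 6×17×5 + 7×7×5 = 510 + 245 = 755
755 mod 119 = 41
k ≡ 41 (mod 119)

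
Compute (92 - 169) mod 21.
7

(92 - 169) = -77
-77 mod 21 = 7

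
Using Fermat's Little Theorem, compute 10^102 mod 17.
By Fermat: 10^{16} ≡ 1 (mod 17). 102 = 6×16 + 6. So 10^{102} ≡ 10^{6} ≡ 9 (mod 17)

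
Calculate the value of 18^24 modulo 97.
Using repeated squaring. 24 = 16 + 8 (binary 11000). Repeated squaring mod 97: 18^1 ≡ 18; 18^2 ≡ 18² = 324 ≡ 33; 18^4 ≡ 33² = 1089 ≡ 22; 18^8 ≡ 22² = 484 ≡ 96; 18^16 ≡ 96² = 9216 ≡ 1. Multiply: 18^24 = 18^16 × 18^8 ≡ 1 × 96 (mod 97): 1 × 96 = 96 ≡ 96. So 18^24 ≡ 96 (mod 97).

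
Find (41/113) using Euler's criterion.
(41/113) = 41^{56} mod 113 = 1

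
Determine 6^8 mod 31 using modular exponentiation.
8 = 8 (binary 1000). Repeated squaring mod 31: 6^1 ≡ 6; 6^2 ≡ 6² = 36 ≡ 5; 6^4 ≡ 5² = 25 ≡ 25; 6^8 ≡ 25² = 625 ≡ 5. So 6^8 ≡ 5 (mod 31).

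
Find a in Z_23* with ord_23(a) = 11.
2 has order 11 mod 23 since 2^{11} ≡ 1 (mod 23) and no smaller power works.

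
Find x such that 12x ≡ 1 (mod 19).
12^(-1) ≡ 8 (mod 19). Verification: 12 × 8 = 96 ≡ 1 (mod 19)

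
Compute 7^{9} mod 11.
8

Using successive squaring:
Binary expansion of 9: 1001
Powers of 7 mod 11 (each is the square of the previous):
  7^1 ≡ 7 (mod 11)
  7^2 ≡ 7² = 49 ≡ 5 (mod 11)
  7^4 ≡ 5² = 25 ≡ 3 (mod 11)
  7^8 ≡ 3² = 9 ≡ 9 (mod 11)
9 = 8 + 1, so 7^9 = 7^8 × 7^1 ≡ 9 × 7 (mod 11)
Multiplying step by step:
  9 × 7 = 63 ≡ 8 (mod 11)
Result: 7^9 ≡ 8 (mod 11)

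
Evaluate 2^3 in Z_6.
3 = 2 + 1 (binary 11). Repeated squaring mod 6: 2^1 ≡ 2; 2^2 ≡ 2² = 4 ≡ 4. Multiply: 2^3 = 2^2 × 2^1 ≡ 4 × 2 (mod 6): 4 × 2 = 8 ≡ 2. So 2^3 ≡ 2 (mod 6).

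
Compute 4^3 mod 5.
3 = 2 + 1 (binary 11). Repeated squaring mod 5: 4^1 ≡ 4; 4^2 ≡ 4² = 16 ≡ 1. Multiply: 4^3 = 4^2 × 4^1 ≡ 1 × 4 (mod 5): 1 × 4 = 4 ≡ 4. So 4^3 ≡ 4 (mod 5).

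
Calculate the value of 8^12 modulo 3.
Using Fermat: 8^{2} ≡ 1 (mod 3). 12 ≡ 0 (mod 2). So 8^{12} ≡ 8^{0} ≡ 1 (mod 3)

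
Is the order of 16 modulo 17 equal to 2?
Yes, ord_17(16) = 2.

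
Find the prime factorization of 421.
421

Divide by primes starting from smallest:
421 ÷ 421 = 1

421 = 421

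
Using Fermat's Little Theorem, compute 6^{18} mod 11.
4

By Fermat's Little Theorem, a^(p-1) ≡ 1 (mod p) for prime p and gcd(a, p) = 1
Here p = 11, so 6^10 ≡ 1 (mod 11)
We can reduce the exponent: 18 mod 10 = 8
So 6^18 ≡ 6^8 (mod 11)
Computing: 6^8 mod 11 = 4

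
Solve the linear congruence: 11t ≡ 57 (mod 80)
27

Since gcd(11, 80) = 1 divides 57, a solution exists.
Multiply both sides by the inverse of 11 mod 80:
  11^(-1) mod 80 = 51
  x ≡ 51 × 57 ≡ 2907 ≡ 27 (mod 80)
Verification: 11 × 27 = 297 = 3 × 80 + 57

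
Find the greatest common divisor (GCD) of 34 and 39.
1

Using the Euclidean algorithm:
34 = 0 × 39 + 34
39 = 1 × 34 + 5
34 = 6 × 5 + 4
5 = 1 × 4 + 1
4 = 4 × 1 + 0

GCD(34, 39) = 1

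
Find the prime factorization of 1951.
1951

Divide by primes starting from smallest:
1951 ÷ 1951 = 1

1951 = 1951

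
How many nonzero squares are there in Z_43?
For prime 43, there are (p-1)/2 = (43-1)/2 = 21 quadratic residues (excluding 0).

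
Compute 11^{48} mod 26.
1

Using successive squaring:
Binary expansion of 48: 110000
Powers of 11 mod 26 (each is the square of the previous):
  11^1 ≡ 11 (mod 26)
  11^2 ≡ 11² = 121 ≡ 17 (mod 26)
  11^4 ≡ 17² = 289 ≡ 3 (mod 26)
  11^8 ≡ 3² = 9 ≡ 9 (mod 26)
  11^16 ≡ 9² = 81 ≡ 3 (mod 26)
  11^32 ≡ 3² = 9 ≡ 9 (mod 26)
48 = 32 + 16, so 11^48 = 11^32 × 11^16 ≡ 9 × 3 (mod 26)
Multiplying step by step:
  9 × 3 = 27 ≡ 1 (mod 26)
Result: 11^48 ≡ 1 (mod 26)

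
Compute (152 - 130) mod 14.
8

(152 - 130) = 22
22 mod 14 = 8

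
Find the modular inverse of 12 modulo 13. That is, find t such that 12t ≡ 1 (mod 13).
12

Using Extended Euclidean Algorithm:
gcd(12, 13) = 1
Bezout coefficients: 12 × -1 + 13 × 1 = 1
So 12 × -1 ≡ 1 (mod 13)
The inverse is -1 mod 13 = 12
Verification: 12 × 12 = 144 = 11 × 13 + 1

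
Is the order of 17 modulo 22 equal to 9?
No, the actual order is 10, not 9.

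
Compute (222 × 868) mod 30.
6

(222 × 868) = 192696
192696 mod 30 = 6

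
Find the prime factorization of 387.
3^2 × 43

Divide by primes starting from smallest:
387 ÷ 3 = 129
129 ÷ 3 = 43
43 ÷ 43 = 1

387 = 3^2 × 43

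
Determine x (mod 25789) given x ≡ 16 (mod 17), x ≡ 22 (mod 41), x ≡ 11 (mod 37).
16217

Using the Chinese Remainder Theorem:
M = product of moduli = 25789
For equation 1: M_1 = 1517, 1517 ≡ 4 (mod 17), inverse of 1517 mod 17 is 13 (check: 4 × 13 = 52 ≡ 1 (mod 17))
For equation 2: M_2 = 629, 629 ≡ 14 (mod 41), inverse of 629 mod 41 is 3 (check: 14 × 3 = 42 ≡ 1 (mod 41))
For equation 3: M_3 = 697, 697 ≡ 31 (mod 37), inverse of 697 mod 37 is 6 (check: 31 × 6 = 186 ≡ 1 (mod 37))
Combine: x ≡ Σ r_i×M_i×(M_i⁻¹ mod m_i) = 16×1517×13 + 22×629×3 + 11×697×6 = 315536 + 41514 + 46002 = 403052
403052 mod 25789 = 16217
x ≡ 16217 (mod 25789)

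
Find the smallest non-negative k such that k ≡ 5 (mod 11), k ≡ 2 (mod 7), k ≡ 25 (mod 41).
2403

Using the Chinese Remainder Theorem:
M = product of moduli = 3157
For equation 1: M_1 = 287, 287 ≡ 1 (mod 11), inverse of 287 mod 11 is 1 (check: 1 × 1 = 1 ≡ 1 (mod 11))
For equation 2: M_2 = 451, 451 ≡ 3 (mod 7), inverse of 451 mod 7 is 5 (check: 3 × 5 = 15 ≡ 1 (mod 7))
For equation 3: M_3 = 77, 77 ≡ 36 (mod 41), inverse of 77 mod 41 is 8 (check: 36 × 8 = 288 ≡ 1 (mod 41))
Combine: k ≡ Σ r_i×M_i×(M_i⁻¹ mod m_i) = 5×287×1 + 2×451×5 + 25×77×8 = 1435 + 4510 + 15400 = 21345
21345 mod 3157 = 2403
k ≡ 2403 (mod 3157)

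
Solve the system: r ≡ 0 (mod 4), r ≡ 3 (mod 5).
M = 4 × 5 = 20. M₁ = 5, y₁ ≡ 1 (mod 4). M₂ = 4, y₂ ≡ 4 (mod 5). r = 0×5×1 + 3×4×4 ≡ 8 (mod 20)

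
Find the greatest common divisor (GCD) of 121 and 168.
1

Using the Euclidean algorithm:
121 = 0 × 168 + 121
168 = 1 × 121 + 47
121 = 2 × 47 + 27
47 = 1 × 27 + 20
27 = 1 × 20 + 7
20 = 2 × 7 + 6
7 = 1 × 6 + 1
6 = 6 × 1 + 0

GCD(121, 168) = 1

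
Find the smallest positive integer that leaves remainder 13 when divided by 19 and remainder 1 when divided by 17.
M = 19 × 17 = 323. M₁ = 17, y₁ ≡ 9 (mod 19). M₂ = 19, y₂ ≡ 9 (mod 17). z = 13×17×9 + 1×19×9 ≡ 222 (mod 323). The smallest positive such number is 222.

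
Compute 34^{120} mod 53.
24

Using successive squaring:
Binary expansion of 120: 1111000
Powers of 34 mod 53 (each is the square of the previous):
  34^1 ≡ 34 (mod 53)
  34^2 ≡ 34² = 1156 ≡ 43 (mod 53)
  34^4 ≡ 43² = 1849 ≡ 47 (mod 53)
  34^8 ≡ 47² = 2209 ≡ 36 (mod 53)
  34^16 ≡ 36² = 1296 ≡ 24 (mod 53)
  34^32 ≡ 24² = 576 ≡ 46 (mod 53)
  34^64 ≡ 46² = 2116 ≡ 49 (mod 53)
120 = 64 + 32 + 16 + 8, so 34^120 = 34^64 × 34^32 × 34^16 × 34^8 ≡ 49 × 46 × 24 × 36 (mod 53)
Multiplying step by step:
  49 × 46 = 2254 ≡ 28 (mod 53)
  28 × 24 = 672 ≡ 36 (mod 53)
  36 × 36 = 1296 ≡ 24 (mod 53)
Result: 34^120 ≡ 24 (mod 53)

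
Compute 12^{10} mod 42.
30

Using successive squaring:
Binary expansion of 10: 1010
Powers of 12 mod 42 (each is the square of the previous):
  12^1 ≡ 12 (mod 42)
  12^2 ≡ 12² = 144 ≡ 18 (mod 42)
  12^4 ≡ 18² = 324 ≡ 30 (mod 42)
  12^8 ≡ 30² = 900 ≡ 18 (mod 42)
10 = 8 + 2, so 12^10 = 12^8 × 12^2 ≡ 18 × 18 (mod 42)
Multiplying step by step:
  18 × 18 = 324 ≡ 30 (mod 42)
Result: 12^10 ≡ 30 (mod 42)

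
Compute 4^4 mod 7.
4 = 4 (binary 100). Repeated squaring mod 7: 4^1 ≡ 4; 4^2 ≡ 4² = 16 ≡ 2; 4^4 ≡ 2² = 4 ≡ 4. So 4^4 ≡ 4 (mod 7).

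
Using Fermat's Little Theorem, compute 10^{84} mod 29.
1

By Fermat's Little Theorem, a^(p-1) ≡ 1 (mod p) for prime p and gcd(a, p) = 1
Here p = 29, so 10^28 ≡ 1 (mod 29)
We can reduce the exponent: 84 mod 28 = 0
So 10^84 ≡ 10^0 (mod 29)
Computing: 10^0 mod 29 = 1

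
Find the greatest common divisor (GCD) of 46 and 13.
1

Using the Euclidean algorithm:
46 = 3 × 13 + 7
13 = 1 × 7 + 6
7 = 1 × 6 + 1
6 = 6 × 1 + 0

GCD(46, 13) = 1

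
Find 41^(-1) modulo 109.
8

Using Extended Euclidean Algorithm:
gcd(41, 109) = 1
Bezout coefficients: 41 × 8 + 109 × -3 = 1
So 41 × 8 ≡ 1 (mod 109)
The inverse is 8 mod 109 = 8
Verification: 41 × 8 = 328 = 3 × 109 + 1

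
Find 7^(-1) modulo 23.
10

Using Extended Euclidean Algorithm:
gcd(7, 23) = 1
Bezout coefficients: 7 × 10 + 23 × -3 = 1
So 7 × 10 ≡ 1 (mod 23)
The inverse is 10 mod 23 = 10
Verification: 7 × 10 = 70 = 3 × 23 + 1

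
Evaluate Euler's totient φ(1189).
1120

Prime factorization: 1189 = 29 × 41
Using the formula φ(n) = n × Π(1 - 1/p) for each prime factor p:
φ(1189) = 1189 × (1 - 1/29) × (1 - 1/41)
φ(1189) = 1120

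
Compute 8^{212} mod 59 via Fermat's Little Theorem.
15

By Fermat's Little Theorem, a^(p-1) ≡ 1 (mod p) for prime p and gcd(a, p) = 1
Here p = 59, so 8^58 ≡ 1 (mod 59)
We can reduce the exponent: 212 mod 58 = 38
So 8^212 ≡ 8^38 (mod 59)
Computing: 8^38 mod 59 = 15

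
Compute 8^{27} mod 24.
8

Using successive squaring:
Binary expansion of 27: 11011
Powers of 8 mod 24 (each is the square of the previous):
  8^1 ≡ 8 (mod 24)
  8^2 ≡ 8² = 64 ≡ 16 (mod 24)
  8^4 ≡ 16² = 256 ≡ 16 (mod 24)
  8^8 ≡ 16² = 256 ≡ 16 (mod 24)
  8^16 ≡ 16² = 256 ≡ 16 (mod 24)
27 = 16 + 8 + 2 + 1, so 8^27 = 8^16 × 8^8 × 8^2 × 8^1 ≡ 16 × 16 × 16 × 8 (mod 24)
Multiplying step by step:
  16 × 16 = 256 ≡ 16 (mod 24)
  16 × 16 = 256 ≡ 16 (mod 24)
  16 × 8 = 128 ≡ 8 (mod 24)
Result: 8^27 ≡ 8 (mod 24)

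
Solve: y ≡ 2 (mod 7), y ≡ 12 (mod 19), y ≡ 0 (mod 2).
M = 7 × 19 × 2 = 266. M₁ = 38, y₁ ≡ 5 (mod 7). M₂ = 14, y₂ ≡ 15 (mod 19). M₃ = 133, y₃ ≡ 1 (mod 2). y = 2×38×5 + 12×14×15 + 0×133×1 ≡ 240 (mod 266)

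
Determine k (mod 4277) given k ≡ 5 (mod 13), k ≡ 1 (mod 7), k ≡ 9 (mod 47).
1513

Using the Chinese Remainder Theorem:
M = product of moduli = 4277
For equation 1: M_1 = 329, 329 ≡ 4 (mod 13), inverse of 329 mod 13 is 10 (check: 4 × 10 = 40 ≡ 1 (mod 13))
For equation 2: M_2 = 611, 611 ≡ 2 (mod 7), inverse of 611 mod 7 is 4 (check: 2 × 4 = 8 ≡ 1 (mod 7))
For equation 3: M_3 = 91, 91 ≡ 44 (mod 47), inverse of 91 mod 47 is 31 (check: 44 × 31 = 1364 ≡ 1 (mod 47))
Combine: k ≡ Σ r_i×M_i×(M_i⁻¹ mod m_i) = 5×329×10 + 1×611×4 + 9×91×31 = 16450 + 2444 + 25389 = 44283
44283 mod 4277 = 1513
k ≡ 1513 (mod 4277)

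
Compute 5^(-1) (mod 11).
9

Using Extended Euclidean Algorithm:
gcd(5, 11) = 1
Bezout coefficients: 5 × -2 + 11 × 1 = 1
So 5 × -2 ≡ 1 (mod 11)
The inverse is -2 mod 11 = 9
Verification: 5 × 9 = 45 = 4 × 11 + 1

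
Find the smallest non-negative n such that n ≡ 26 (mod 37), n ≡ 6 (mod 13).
396

Using the Chinese Remainder Theorem:
M = product of moduli = 481
For equation 1: M_1 = 13, 13 ≡ 13 (mod 37), inverse of 13 mod 37 is 20 (check: 13 × 20 = 260 ≡ 1 (mod 37))
For equation 2: M_2 = 37, 37 ≡ 11 (mod 13), inverse of 37 mod 13 is 6 (check: 11 × 6 = 66 ≡ 1 (mod 13))
Combine: n ≡ Σ r_i×M_i×(M_i⁻¹ mod m_i) = 26×13×20 + 6×37×6 = 6760 + 1332 = 8092
8092 mod 481 = 396
n ≡ 396 (mod 481)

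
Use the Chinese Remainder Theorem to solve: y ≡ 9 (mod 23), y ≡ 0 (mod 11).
55

Using the Chinese Remainder Theorem:
M = product of moduli = 253
For equation 1: M_1 = 11, 11 ≡ 11 (mod 23), inverse of 11 mod 23 is 21 (check: 11 × 21 = 231 ≡ 1 (mod 23))
For equation 2: M_2 = 23, 23 ≡ 1 (mod 11), inverse of 23 mod 11 is 1 (check: 1 × 1 = 1 ≡ 1 (mod 11))
Combine: y ≡ Σ r_i×M_i×(M_i⁻¹ mod m_i) = 9×11×21 + 0×23×1 = 2079 + 0 = 2079
2079 mod 253 = 55
y ≡ 55 (mod 253)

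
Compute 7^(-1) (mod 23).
10

Using Extended Euclidean Algorithm:
gcd(7, 23) = 1
Bezout coefficients: 7 × 10 + 23 × -3 = 1
So 7 × 10 ≡ 1 (mod 23)
The inverse is 10 mod 23 = 10
Verification: 7 × 10 = 70 = 3 × 23 + 1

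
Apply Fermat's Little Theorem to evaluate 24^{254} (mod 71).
40

By Fermat's Little Theorem, a^(p-1) ≡ 1 (mod p) for prime p and gcd(a, p) = 1
Here p = 71, so 24^70 ≡ 1 (mod 71)
We can reduce the exponent: 254 mod 70 = 44
So 24^254 ≡ 24^44 (mod 71)
Computing: 24^44 mod 71 = 40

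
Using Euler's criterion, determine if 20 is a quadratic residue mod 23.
By Euler's criterion: 20^{11} ≡ 22 (mod 23). Since this equals -1 (≡ 22), 20 is not a QR.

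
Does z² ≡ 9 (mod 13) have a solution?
By Euler's criterion: 9^{6} ≡ 1 (mod 13). Since this equals 1, 9 is a QR.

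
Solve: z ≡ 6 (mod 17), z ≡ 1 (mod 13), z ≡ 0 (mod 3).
M = 17 × 13 × 3 = 663. M₁ = 39, y₁ ≡ 7 (mod 17). M₂ = 51, y₂ ≡ 12 (mod 13). M₃ = 221, y₃ ≡ 2 (mod 3). z = 6×39×7 + 1×51×12 + 0×221×2 ≡ 261 (mod 663)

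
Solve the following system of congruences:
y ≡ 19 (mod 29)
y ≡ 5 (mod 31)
222

Using the Chinese Remainder Theorem:
M = product of moduli = 899
For equation 1: M_1 = 31, 31 ≡ 2 (mod 29), inverse of 31 mod 29 is 15 (check: 2 × 15 = 30 ≡ 1 (mod 29))
For equation 2: M_2 = 29, 29 ≡ 29 (mod 31), inverse of 29 mod 31 is 15 (check: 29 × 15 = 435 ≡ 1 (mod 31))
Combine: y ≡ Σ r_i×M_i×(M_i⁻¹ mod m_i) = 19×31×15 + 5×29×15 = 8835 + 2175 = 11010
11010 mod 899 = 222
y ≡ 222 (mod 899)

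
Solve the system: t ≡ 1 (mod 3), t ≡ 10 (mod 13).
M = 3 × 13 = 39. M₁ = 13, y₁ ≡ 1 (mod 3). M₂ = 3, y₂ ≡ 9 (mod 13). t = 1×13×1 + 10×3×9 ≡ 10 (mod 39)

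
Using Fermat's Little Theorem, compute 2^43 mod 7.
By Fermat: 2^{6} ≡ 1 (mod 7). 43 = 7×6 + 1. So 2^{43} ≡ 2^{1} ≡ 2 (mod 7)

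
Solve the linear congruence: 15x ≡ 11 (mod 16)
5

Since gcd(15, 16) = 1 divides 11, a solution exists.
Multiply both sides by the inverse of 15 mod 16:
  15^(-1) mod 16 = 15
  x ≡ 15 × 11 ≡ 165 ≡ 5 (mod 16)
Verification: 15 × 5 = 75 = 4 × 16 + 11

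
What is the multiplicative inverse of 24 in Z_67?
14

Using Extended Euclidean Algorithm:
gcd(24, 67) = 1
Bezout coefficients: 24 × 14 + 67 × -5 = 1
So 24 × 14 ≡ 1 (mod 67)
The inverse is 14 mod 67 = 14
Verification: 24 × 14 = 336 = 5 × 67 + 1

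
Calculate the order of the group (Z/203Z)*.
168

Prime factorization: 203 = 7 × 29
Using the formula φ(n) = n × Π(1 - 1/p) for each prime factor p:
φ(203) = 203 × (1 - 1/7) × (1 - 1/29)
φ(203) = 168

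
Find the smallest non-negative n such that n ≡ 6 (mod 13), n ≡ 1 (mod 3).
19

Using the Chinese Remainder Theorem:
M = product of moduli = 39
For equation 1: M_1 = 3, 3 ≡ 3 (mod 13), inverse of 3 mod 13 is 9 (check: 3 × 9 = 27 ≡ 1 (mod 13))
For equation 2: M_2 = 13, 13 ≡ 1 (mod 3), inverse of 13 mod 3 is 1 (check: 1 × 1 = 1 ≡ 1 (mod 3))
Combine: n ≡ Σ r_i×M_i×(M_i⁻¹ mod m_i) = 6×3×9 + 1×13×1 = 162 + 13 = 175
175 mod 39 = 19
n ≡ 19 (mod 39)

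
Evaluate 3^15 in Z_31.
Using repeated squaring. 15 = 8 + 4 + 2 + 1 (binary 1111). Repeated squaring mod 31: 3^1 ≡ 3; 3^2 ≡ 3² = 9 ≡ 9; 3^4 ≡ 9² = 81 ≡ 19; 3^8 ≡ 19² = 361 ≡ 20. Multiply: 3^15 = 3^8 × 3^4 × 3^2 × 3^1 ≡ 20 × 19 × 9 × 3 (mod 31): 20 × 19 = 380 ≡ 8; 8 × 9 = 72 ≡ 10; 10 × 3 = 30 ≡ 30. So 3^15 ≡ 30 (mod 31).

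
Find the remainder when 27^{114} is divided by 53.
By Fermat: 27^{52} ≡ 1 (mod 53). 114 = 2×52 + 10. So 27^{114} ≡ 27^{10} ≡ 25 (mod 53)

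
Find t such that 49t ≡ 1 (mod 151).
49^(-1) ≡ 37 (mod 151). Verification: 49 × 37 = 1813 ≡ 1 (mod 151)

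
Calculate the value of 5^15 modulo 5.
Using repeated squaring. 5 ≡ 0 (mod 5). 15 = 8 + 4 + 2 + 1 (binary 1111). Repeated squaring mod 5: 0^1 ≡ 0; 0^2 ≡ 0² = 0 ≡ 0; 0^4 ≡ 0² = 0 ≡ 0; 0^8 ≡ 0² = 0 ≡ 0. Multiply: 5^15 ≡ 0^8 × 0^4 × 0^2 × 0^1 ≡ 0 × 0 × 0 × 0 (mod 5): 0 × 0 = 0 ≡ 0; 0 × 0 = 0 ≡ 0; 0 × 0 = 0 ≡ 0. So 5^15 ≡ 0 (mod 5).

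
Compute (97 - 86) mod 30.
11

(97 - 86) = 11
11 mod 30 = 11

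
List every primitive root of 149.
Primitive roots mod 149: {2, 3, 8, 10, 11, 12, 13, 14, 15, 18, 21, 23, 27, 32, 34, 38, 40, 41, 43, 48, 50, 51, 52, 55, 56, 57, 58, 59, 60, 62, 65, 66, 70, 71, 72, 74, 75, 77, 78, 79, 83, 84, 87, 89, 90, 91, 92, 93, 94, 97, 98, 99, 101, 106, 108, 109, 111, 115, 117, 122, 126, 128, 131, 134, 135, 136, 137, 138, 139, 141, 146, 147}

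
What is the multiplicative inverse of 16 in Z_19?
6

Using Extended Euclidean Algorithm:
gcd(16, 19) = 1
Bezout coefficients: 16 × 6 + 19 × -5 = 1
So 16 × 6 ≡ 1 (mod 19)
The inverse is 6 mod 19 = 6
Verification: 16 × 6 = 96 = 5 × 19 + 1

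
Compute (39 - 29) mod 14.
10

(39 - 29) = 10
10 mod 14 = 10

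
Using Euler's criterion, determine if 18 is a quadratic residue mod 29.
By Euler's criterion: 18^{14} ≡ 28 (mod 29). Since this equals -1 (≡ 28), 18 is not a QR.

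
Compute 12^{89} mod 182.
38

Using successive squaring:
Binary expansion of 89: 1011001
Powers of 12 mod 182 (each is the square of the previous):
  12^1 ≡ 12 (mod 182)
  12^2 ≡ 12² = 144 ≡ 144 (mod 182)
  12^4 ≡ 144² = 20736 ≡ 170 (mod 182)
  12^8 ≡ 170² = 28900 ≡ 144 (mod 182)
  12^16 ≡ 144² = 20736 ≡ 170 (mod 182)
  12^32 ≡ 170² = 28900 ≡ 144 (mod 182)
  12^64 ≡ 144² = 20736 ≡ 170 (mod 182)
89 = 64 + 16 + 8 + 1, so 12^89 = 12^64 × 12^16 × 12^8 × 12^1 ≡ 170 × 170 × 144 × 12 (mod 182)
Multiplying step by step:
  170 × 170 = 28900 ≡ 144 (mod 182)
  144 × 144 = 20736 ≡ 170 (mod 182)
  170 × 12 = 2040 ≡ 38 (mod 182)
Result: 12^89 ≡ 38 (mod 182)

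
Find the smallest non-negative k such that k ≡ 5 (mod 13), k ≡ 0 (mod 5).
5

Using the Chinese Remainder Theorem:
M = product of moduli = 65
For equation 1: M_1 = 5, 5 ≡ 5 (mod 13), inverse of 5 mod 13 is 8 (check: 5 × 8 = 40 ≡ 1 (mod 13))
For equation 2: M_2 = 13, 13 ≡ 3 (mod 5), inverse of 13 mod 5 is 2 (check: 3 × 2 = 6 ≡ 1 (mod 5))
Combine: k ≡ Σ r_i×M_i×(M_i⁻¹ mod m_i) = 5×5×8 + 0×13×2 = 200 + 0 = 200
200 mod 65 = 5
k ≡ 5 (mod 65)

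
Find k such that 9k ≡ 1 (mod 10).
9

Since gcd(9, 10) = 1 divides 1, a solution exists.
Multiply both sides by the inverse of 9 mod 10:
  9^(-1) mod 10 = 9
  x ≡ 9 × 1 ≡ 9 ≡ 9 (mod 10)
Verification: 9 × 9 = 81 = 8 × 10 + 1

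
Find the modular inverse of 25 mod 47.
25^(-1) ≡ 32 (mod 47). Verification: 25 × 32 = 800 ≡ 1 (mod 47)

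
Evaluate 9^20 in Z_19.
Using Fermat: 9^{18} ≡ 1 (mod 19). 20 ≡ 2 (mod 18). So 9^{20} ≡ 9^{2} ≡ 5 (mod 19)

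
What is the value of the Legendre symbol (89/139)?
(89/139) = 89^{69} mod 139 = 1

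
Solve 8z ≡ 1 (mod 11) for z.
8^(-1) ≡ 7 (mod 11). Verification: 8 × 7 = 56 ≡ 1 (mod 11)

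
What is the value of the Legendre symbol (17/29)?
(17/29) = 17^{14} mod 29 = -1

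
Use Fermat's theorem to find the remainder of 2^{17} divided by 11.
7

By Fermat's Little Theorem, a^(p-1) ≡ 1 (mod p) for prime p and gcd(a, p) = 1
Here p = 11, so 2^10 ≡ 1 (mod 11)
We can reduce the exponent: 17 mod 10 = 7
So 2^17 ≡ 2^7 (mod 11)
Computing: 2^7 mod 11 = 7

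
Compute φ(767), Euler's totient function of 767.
696

Prime factorization: 767 = 13 × 59
Using the formula φ(n) = n × Π(1 - 1/p) for each prime factor p:
φ(767) = 767 × (1 - 1/13) × (1 - 1/59)
φ(767) = 696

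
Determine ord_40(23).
Powers of 23 mod 40: 23^1≡23, 23^2≡9, 23^3≡7, 23^4≡1. Order = 4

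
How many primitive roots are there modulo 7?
2

The number of primitive roots modulo p is φ(p-1) = φ(6)
φ(6) = 2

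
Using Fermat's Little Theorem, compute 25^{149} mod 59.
45

By Fermat's Little Theorem, a^(p-1) ≡ 1 (mod p) for prime p and gcd(a, p) = 1
Here p = 59, so 25^58 ≡ 1 (mod 59)
We can reduce the exponent: 149 mod 58 = 33
So 25^149 ≡ 25^33 (mod 59)
Computing: 25^33 mod 59 = 45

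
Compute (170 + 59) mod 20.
9

(170 + 59) = 229
229 mod 20 = 9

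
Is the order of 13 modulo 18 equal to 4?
No, the actual order is 3, not 4.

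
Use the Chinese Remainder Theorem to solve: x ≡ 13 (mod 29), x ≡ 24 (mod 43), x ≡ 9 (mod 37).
13440

Using the Chinese Remainder Theorem:
M = product of moduli = 46139
For equation 1: M_1 = 1591, 1591 ≡ 25 (mod 29), inverse of 1591 mod 29 is 7 (check: 25 × 7 = 175 ≡ 1 (mod 29))
For equation 2: M_2 = 1073, 1073 ≡ 41 (mod 43), inverse of 1073 mod 43 is 21 (check: 41 × 21 = 861 ≡ 1 (mod 43))
For equation 3: M_3 = 1247, 1247 ≡ 26 (mod 37), inverse of 1247 mod 37 is 10 (check: 26 × 10 = 260 ≡ 1 (mod 37))
Combine: x ≡ Σ r_i×M_i×(M_i⁻¹ mod m_i) = 13×1591×7 + 24×1073×21 + 9×1247×10 = 144781 + 540792 + 112230 = 797803
797803 mod 46139 = 13440
x ≡ 13440 (mod 46139)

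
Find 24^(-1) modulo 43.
9

Using Extended Euclidean Algorithm:
gcd(24, 43) = 1
Bezout coefficients: 24 × 9 + 43 × -5 = 1
So 24 × 9 ≡ 1 (mod 43)
The inverse is 9 mod 43 = 9
Verification: 24 × 9 = 216 = 5 × 43 + 1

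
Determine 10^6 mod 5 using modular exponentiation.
10 ≡ 0 (mod 5). 6 = 4 + 2 (binary 110). Repeated squaring mod 5: 0^1 ≡ 0; 0^2 ≡ 0² = 0 ≡ 0; 0^4 ≡ 0² = 0 ≡ 0. Multiply: 10^6 ≡ 0^4 × 0^2 ≡ 0 × 0 (mod 5): 0 × 0 = 0 ≡ 0. So 10^6 ≡ 0 (mod 5).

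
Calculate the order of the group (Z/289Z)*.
272

Prime factorization: 289 = 17^2
Using the formula φ(n) = n × Π(1 - 1/p) for each prime factor p:
φ(289) = 289 × (1 - 1/17)
φ(289) = 272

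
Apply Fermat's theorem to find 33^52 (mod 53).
By Fermat's Little Theorem, 33^{52} ≡ 1 (mod 53) since 53 is prime and gcd(33, 53) = 1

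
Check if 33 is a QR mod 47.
By Euler's criterion: 33^{23} ≡ 46 (mod 47). Since this equals -1 (≡ 46), 33 is not a QR.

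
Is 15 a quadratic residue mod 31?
By Euler's criterion: 15^{15} ≡ 30 (mod 31). Since this equals -1 (≡ 30), 15 is not a QR.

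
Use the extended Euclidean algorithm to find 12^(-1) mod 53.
Extended GCD: 12(-22) + 53(5) = 1. So 12^(-1) ≡ 31 ≡ 31 (mod 53). Verify: 12 × 31 = 372 ≡ 1 (mod 53)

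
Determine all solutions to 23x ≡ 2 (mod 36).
22

Since gcd(23, 36) = 1 divides 2, a solution exists.
Multiply both sides by the inverse of 23 mod 36:
  23^(-1) mod 36 = 11
  x ≡ 11 × 2 ≡ 22 ≡ 22 (mod 36)
Verification: 23 × 22 = 506 = 14 × 36 + 2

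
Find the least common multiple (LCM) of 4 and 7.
28

First find GCD(4, 7) using the Euclidean algorithm:
4 = 0 × 7 + 4
7 = 1 × 4 + 3
4 = 1 × 3 + 1
3 = 3 × 1 + 0
GCD(4, 7) = 1

LCM formula: LCM(a, b) = (a × b) / GCD(a, b)
LCM(4, 7) = (4 × 7) / 1
LCM(4, 7) = 28 / 1
LCM(4, 7) = 28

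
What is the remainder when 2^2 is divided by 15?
2 = 2 (binary 10). Repeated squaring mod 15: 2^1 ≡ 2; 2^2 ≡ 2² = 4 ≡ 4. So 2^2 ≡ 4 (mod 15).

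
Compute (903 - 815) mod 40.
8

(903 - 815) = 88
88 mod 40 = 8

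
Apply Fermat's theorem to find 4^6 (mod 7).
By Fermat's Little Theorem, 4^{6} ≡ 1 (mod 7) since 7 is prime and gcd(4, 7) = 1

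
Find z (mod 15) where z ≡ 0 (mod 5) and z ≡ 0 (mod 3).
M = 5 × 3 = 15. M₁ = 3, y₁ ≡ 2 (mod 5). M₂ = 5, y₂ ≡ 2 (mod 3). z = 0×3×2 + 0×5×2 ≡ 0 (mod 15)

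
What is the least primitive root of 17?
3

A primitive root g modulo p has order p-1 = 16
Prime divisors of 16: [2]
g is a primitive root iff g^(16/q) ≢ 1 (mod 17) for each prime divisor q
Testing small values:
  g = 2: 2^8 ≡ 1 (mod 17) → 2^8 ≡ 1, not primitive root
  g = 3: 3^8 ≡ 16 (mod 17) → none is 1, primitive root!
The smallest primitive root is 3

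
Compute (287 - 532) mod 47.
37

(287 - 532) = -245
-245 mod 47 = 37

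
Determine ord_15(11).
Powers of 11 mod 15: 11^1≡11, 11^2≡1. Order = 2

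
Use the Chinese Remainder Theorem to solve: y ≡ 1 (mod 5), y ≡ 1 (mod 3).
M = 5 × 3 = 15. M₁ = 3, y₁ ≡ 2 (mod 5). M₂ = 5, y₂ ≡ 2 (mod 3). y = 1×3×2 + 1×5×2 ≡ 1 (mod 15)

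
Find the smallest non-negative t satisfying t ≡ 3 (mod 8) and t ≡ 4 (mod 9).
M = 8 × 9 = 72. M₁ = 9, y₁ ≡ 1 (mod 8). M₂ = 8, y₂ ≡ 8 (mod 9). t = 3×9×1 + 4×8×8 ≡ 67 (mod 72)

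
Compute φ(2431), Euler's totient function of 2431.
1920

Prime factorization: 2431 = 11 × 13 × 17
Using the formula φ(n) = n × Π(1 - 1/p) for each prime factor p:
φ(2431) = 2431 × (1 - 1/11) × (1 - 1/13) × (1 - 1/17)
φ(2431) = 1920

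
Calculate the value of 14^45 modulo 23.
Using Fermat: 14^{22} ≡ 1 (mod 23). 45 ≡ 1 (mod 22). So 14^{45} ≡ 14^{1} ≡ 14 (mod 23)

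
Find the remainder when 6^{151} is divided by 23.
By Fermat: 6^{22} ≡ 1 (mod 23). 151 = 6×22 + 19. So 6^{151} ≡ 6^{19} ≡ 18 (mod 23)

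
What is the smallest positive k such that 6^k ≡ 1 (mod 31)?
Powers of 6 mod 31: 6^1≡6, 6^2≡5, 6^3≡30, 6^4≡25, 6^5≡26, 6^6≡1. Order = 6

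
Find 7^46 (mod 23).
Using Fermat: 7^{22} ≡ 1 (mod 23). 46 ≡ 2 (mod 22). So 7^{46} ≡ 7^{2} ≡ 3 (mod 23)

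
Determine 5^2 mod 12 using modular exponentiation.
2 = 2 (binary 10). Repeated squaring mod 12: 5^1 ≡ 5; 5^2 ≡ 5² = 25 ≡ 1. So 5^2 ≡ 1 (mod 12).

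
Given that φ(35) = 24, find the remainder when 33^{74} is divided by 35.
By Euler: 33^{24} ≡ 1 (mod 35) since gcd(33, 35) = 1. 74 = 3×24 + 2. So 33^{74} ≡ 33^{2} ≡ 4 (mod 35)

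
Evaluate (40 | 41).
(40/41) = 40^{20} mod 41 = 1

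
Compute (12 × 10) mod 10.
0

(12 × 10) = 120
120 mod 10 = 0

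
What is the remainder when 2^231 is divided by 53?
Using Fermat: 2^{52} ≡ 1 (mod 53). 231 ≡ 23 (mod 52). So 2^{231} ≡ 2^{23} ≡ 33 (mod 53)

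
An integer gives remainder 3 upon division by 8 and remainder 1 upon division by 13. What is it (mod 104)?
M = 8 × 13 = 104. M₁ = 13, y₁ ≡ 5 (mod 8). M₂ = 8, y₂ ≡ 5 (mod 13). m = 3×13×5 + 1×8×5 ≡ 27 (mod 104). The smallest positive such number is 27.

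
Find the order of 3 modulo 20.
Powers of 3 mod 20: 3^1≡3, 3^2≡9, 3^3≡7, 3^4≡1. Order = 4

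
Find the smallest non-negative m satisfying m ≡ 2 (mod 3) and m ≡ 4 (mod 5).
M = 3 × 5 = 15. M₁ = 5, y₁ ≡ 2 (mod 3). M₂ = 3, y₂ ≡ 2 (mod 5). m = 2×5×2 + 4×3×2 ≡ 14 (mod 15)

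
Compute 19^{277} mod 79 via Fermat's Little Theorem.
50

By Fermat's Little Theorem, a^(p-1) ≡ 1 (mod p) for prime p and gcd(a, p) = 1
Here p = 79, so 19^78 ≡ 1 (mod 79)
We can reduce the exponent: 277 mod 78 = 43
So 19^277 ≡ 19^43 (mod 79)
Computing: 19^43 mod 79 = 50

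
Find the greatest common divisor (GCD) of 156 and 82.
2

Using the Euclidean algorithm:
156 = 1 × 82 + 74
82 = 1 × 74 + 8
74 = 9 × 8 + 2
8 = 4 × 2 + 0

GCD(156, 82) = 2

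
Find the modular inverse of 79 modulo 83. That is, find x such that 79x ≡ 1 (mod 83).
62

Using Extended Euclidean Algorithm:
gcd(79, 83) = 1
Bezout coefficients: 79 × -21 + 83 × 20 = 1
So 79 × -21 ≡ 1 (mod 83)
The inverse is -21 mod 83 = 62
Verification: 79 × 62 = 4898 = 59 × 83 + 1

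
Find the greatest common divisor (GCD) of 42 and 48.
6

Using the Euclidean algorithm:
42 = 0 × 48 + 42
48 = 1 × 42 + 6
42 = 7 × 6 + 0

GCD(42, 48) = 6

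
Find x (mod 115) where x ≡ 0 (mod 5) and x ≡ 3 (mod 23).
M = 5 × 23 = 115. M₁ = 23, y₁ ≡ 2 (mod 5). M₂ = 5, y₂ ≡ 14 (mod 23). x = 0×23×2 + 3×5×14 ≡ 95 (mod 115)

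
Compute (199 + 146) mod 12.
9

(199 + 146) = 345
345 mod 12 = 9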